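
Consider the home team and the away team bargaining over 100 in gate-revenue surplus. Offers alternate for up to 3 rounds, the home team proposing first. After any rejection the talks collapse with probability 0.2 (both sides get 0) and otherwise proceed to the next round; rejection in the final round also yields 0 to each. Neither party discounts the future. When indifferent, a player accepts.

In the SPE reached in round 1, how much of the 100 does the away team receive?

16

Round 3 (the home team proposes): rejection yields 0 for the away team; the home team offers 0 and keeps 100.
Round 2 (the away team proposes): rejecting gives the home team an expected 0.8 × 100 = 80, so the away team offers 80, keeping 20.
Round 1 (the home team proposes): rejecting gives the away team an expected 0.8 × 20 = 16; the home team offers that and keeps 84.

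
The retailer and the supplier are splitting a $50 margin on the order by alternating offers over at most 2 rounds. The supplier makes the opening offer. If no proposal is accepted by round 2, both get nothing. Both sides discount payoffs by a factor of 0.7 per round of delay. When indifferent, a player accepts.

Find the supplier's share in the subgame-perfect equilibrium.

Round 2 (the retailer proposes): rejection yields 0 for the supplier; the retailer offers 0 and keeps 50.
Round 1 (the supplier proposes): the retailer can get 50 next round, worth 0.7 × 50 = 35 now; the supplier offers that and keeps 15.

15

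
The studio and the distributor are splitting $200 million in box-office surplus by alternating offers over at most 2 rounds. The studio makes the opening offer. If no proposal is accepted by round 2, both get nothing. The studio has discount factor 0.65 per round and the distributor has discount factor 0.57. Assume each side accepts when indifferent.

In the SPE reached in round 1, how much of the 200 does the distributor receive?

By backward induction:
Round 2 (the distributor proposes): the studio will accept anything ≥ 0, so the distributor offers 0 and keeps 200.
Round 1 (the studio proposes): the distributor can get 200 next round, worth 0.57 × 200 = 114 now, so the studio offers 114, keeping 86.

114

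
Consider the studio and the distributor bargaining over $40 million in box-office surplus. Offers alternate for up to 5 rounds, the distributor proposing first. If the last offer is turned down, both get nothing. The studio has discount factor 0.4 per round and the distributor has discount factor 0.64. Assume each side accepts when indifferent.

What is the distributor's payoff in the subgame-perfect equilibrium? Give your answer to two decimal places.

32.77

Round 5 (the distributor proposes): the studio will accept anything ≥ 0, so the distributor offers 0 and keeps 40.
Round 4 (the studio proposes): the distributor can get 40 next round, worth 0.64 × 40 = 25.6 now; the studio offers that and keeps 14.4.
Round 3 (the distributor proposes): the studio can get 14.4 next round, worth 0.4 × 14.4 = 5.76 now. The distributor offers 5.76 and keeps 40 − 5.76 = 34.24.
Round 2 (the studio proposes): the distributor can get 34.24 next round, worth 0.64 × 34.24 = 21.9136 now; the studio offers that and keeps 18.0864.
Round 1 (the distributor proposes): the studio can get 18.0864 next round, worth 0.4 × 18.0864 = 7.23456 now, so the distributor offers 7.23456, keeping 32.76544.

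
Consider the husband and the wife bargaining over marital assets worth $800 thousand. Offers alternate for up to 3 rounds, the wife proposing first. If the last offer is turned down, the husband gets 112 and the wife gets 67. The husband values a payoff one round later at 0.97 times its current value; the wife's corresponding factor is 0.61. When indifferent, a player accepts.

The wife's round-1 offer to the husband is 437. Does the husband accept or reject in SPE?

Round 3 (the wife proposes): the husband gets 112 if talks fail, so the wife offers 112 and keeps 688.
Round 2 (the husband proposes): the wife can get 688 next round, worth 0.61 × 688 = 419.68 now; the husband offers that and keeps 380.32.
So by rejecting in round 1, the husband gets 380.32 next round, worth 0.97 × 380.32 = 368.9104 now.
Offer 437 ≥ 368.9104, so the husband accepts.

Accept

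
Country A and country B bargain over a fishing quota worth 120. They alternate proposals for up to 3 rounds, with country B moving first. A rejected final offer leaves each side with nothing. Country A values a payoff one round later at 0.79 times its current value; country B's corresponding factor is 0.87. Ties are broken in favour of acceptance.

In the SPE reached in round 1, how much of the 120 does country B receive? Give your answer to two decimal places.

107.68

Solve by backward induction from round 3.
Round 3 (country B proposes): country A will accept anything ≥ 0, so country B offers 0 and keeps 120.
Round 2 (country A proposes): country B can get 120 next round, worth 0.87 × 120 = 104.4 now. Country A offers 104.4 and keeps 120 − 104.4 = 15.6.
Round 1 (country B proposes): country A can get 15.6 next round, worth 0.79 × 15.6 = 12.324 now; country B offers that and keeps 107.676.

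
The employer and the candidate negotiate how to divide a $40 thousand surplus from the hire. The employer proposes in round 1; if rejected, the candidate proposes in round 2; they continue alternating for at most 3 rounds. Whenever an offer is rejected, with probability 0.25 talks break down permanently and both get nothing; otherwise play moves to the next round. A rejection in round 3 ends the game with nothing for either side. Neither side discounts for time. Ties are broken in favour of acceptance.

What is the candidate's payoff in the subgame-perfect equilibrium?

By backward induction:
Round 3 (the employer proposes): rejection yields 0 for the candidate; the employer offers 0 and keeps 40.
Round 2 (the candidate proposes): rejecting gives the employer an expected 0.75 × 40 = 30. The candidate offers 30 and keeps 40 − 30 = 10.
Round 1 (the employer proposes): rejecting gives the candidate an expected 0.75 × 10 = 7.5; the employer offers that and keeps 32.5.

7.5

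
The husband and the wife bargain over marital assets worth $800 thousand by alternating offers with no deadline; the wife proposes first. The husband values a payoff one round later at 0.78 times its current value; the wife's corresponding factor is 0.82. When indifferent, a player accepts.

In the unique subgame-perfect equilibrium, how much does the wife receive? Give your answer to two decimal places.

488.35

Let x be the wife's share when the wife proposes and y be the husband's share when the husband proposes.
The husband accepts iff offered ≥ 0.78·y, so x = 800 − 0.78y. Symmetrically y = 800 − 0.82x.
Substituting: x = 800 − 0.78(800 − 0.82x), giving x(1 − 0.82·0.78) = 800(1 − 0.78).
So x = 800 × 0.22 / 0.3604 ≈ 488.3463, and the husband receives 800 − x ≈ 311.6537.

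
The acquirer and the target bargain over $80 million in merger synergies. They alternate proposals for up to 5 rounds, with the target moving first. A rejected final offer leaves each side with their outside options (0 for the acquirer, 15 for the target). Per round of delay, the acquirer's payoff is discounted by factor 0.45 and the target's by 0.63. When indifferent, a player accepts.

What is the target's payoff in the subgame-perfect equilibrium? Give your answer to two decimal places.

62.90

Round 5 (the target proposes): the acquirer will accept anything ≥ 0, so the target offers 0 and keeps 80.
Round 4 (the acquirer proposes): the target can get 80 next round, worth 0.63 × 80 = 50.4 now. The acquirer offers 50.4 and keeps 80 − 50.4 = 29.6.
Round 3 (the target proposes): the acquirer can get 29.6 next round, worth 0.45 × 29.6 = 13.32 now, so the target offers 13.32, keeping 66.68.
Round 2 (the acquirer proposes): the target can get 66.68 next round, worth 0.63 × 66.68 = 42.0084 now; the acquirer offers that and keeps 37.9916.
Round 1 (the target proposes): the acquirer can get 37.9916 next round, worth 0.45 × 37.9916 = 17.09622 now; the target offers that and keeps 62.90378.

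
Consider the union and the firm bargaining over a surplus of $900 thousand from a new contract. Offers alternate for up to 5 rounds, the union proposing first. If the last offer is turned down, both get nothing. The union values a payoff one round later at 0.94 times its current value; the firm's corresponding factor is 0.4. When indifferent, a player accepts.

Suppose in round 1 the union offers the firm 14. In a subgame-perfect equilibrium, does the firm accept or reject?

Reject

Round 5 (the union proposes): the firm will accept anything ≥ 0, so the union offers 0 and keeps 900.
Round 4 (the firm proposes): the union can get 900 next round, worth 0.94 × 900 = 846 now. The firm offers 846 and keeps 900 − 846 = 54.
Round 3 (the union proposes): the firm can get 54 next round, worth 0.4 × 54 = 21.6 now; the union offers that and keeps 878.4.
Round 2 (the firm proposes): the union can get 878.4 next round, worth 0.94 × 878.4 = 825.696 now; the firm offers that and keeps 74.304.
So by rejecting in round 1, the firm gets 74.304 next round, worth 0.4 × 74.304 = 29.7216 now.
Offer 14 < 29.7216, so the firm rejects.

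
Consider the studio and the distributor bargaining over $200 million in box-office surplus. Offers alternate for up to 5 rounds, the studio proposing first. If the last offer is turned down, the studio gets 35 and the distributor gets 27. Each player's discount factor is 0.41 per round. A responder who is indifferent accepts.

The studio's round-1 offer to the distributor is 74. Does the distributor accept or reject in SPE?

Round 5 (the studio proposes): the distributor gets 27 if talks fail, so the studio offers 27 and keeps 173.
Round 4 (the distributor proposes): the studio can get 173 next round, worth 0.41 × 173 = 70.93 now. The distributor offers 70.93 and keeps 200 − 70.93 = 129.07.
Round 3 (the studio proposes): the distributor can get 129.07 next round, worth 0.41 × 129.07 = 52.9187 now. The studio offers 52.9187 and keeps 200 − 52.9187 = 147.0813.
Round 2 (the distributor proposes): the studio can get 147.0813 next round, worth 0.41 × 147.0813 = 60.303333 now; the distributor offers that and keeps 139.696667.
So by rejecting in round 1, the distributor gets 139.696667 next round, worth 0.41 × 139.696667 = 57.27563347 now.
Offer 74 ≥ 57.27563347, so the distributor accepts.

Accept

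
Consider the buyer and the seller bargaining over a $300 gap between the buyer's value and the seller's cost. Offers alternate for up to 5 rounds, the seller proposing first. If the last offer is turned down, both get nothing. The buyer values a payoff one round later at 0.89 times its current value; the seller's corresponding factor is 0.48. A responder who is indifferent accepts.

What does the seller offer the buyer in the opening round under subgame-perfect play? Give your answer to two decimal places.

By backward induction:
Round 5 (the seller proposes): rejection yields 0 for the buyer; the seller offers 0 and keeps 300.
Round 4 (the buyer proposes): the seller can get 300 next round, worth 0.48 × 300 = 144 now; the buyer offers that and keeps 156.
Round 3 (the seller proposes): the buyer can get 156 next round, worth 0.89 × 156 = 138.84 now; the seller offers that and keeps 161.16.
Round 2 (the buyer proposes): the seller can get 161.16 next round, worth 0.48 × 161.16 = 77.3568 now. The buyer offers 77.3568 and keeps 300 − 77.3568 = 222.6432.
Round 1 (the seller proposes): the buyer can get 222.6432 next round, worth 0.89 × 222.6432 = 198.152448 now; the seller offers that and keeps 101.847552.

198.15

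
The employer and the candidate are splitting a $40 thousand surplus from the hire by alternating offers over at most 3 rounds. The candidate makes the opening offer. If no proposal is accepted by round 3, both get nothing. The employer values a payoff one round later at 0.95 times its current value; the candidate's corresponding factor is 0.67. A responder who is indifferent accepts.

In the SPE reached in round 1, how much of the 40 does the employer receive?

12.54

By backward induction:
Round 3 (the candidate proposes): rejection yields 0 for the employer; the candidate offers 0 and keeps 40.
Round 2 (the employer proposes): the candidate can get 40 next round, worth 0.67 × 40 = 26.8 now, so the employer offers 26.8, keeping 13.2.
Round 1 (the candidate proposes): the employer can get 13.2 next round, worth 0.95 × 13.2 = 12.54 now; the candidate offers that and keeps 27.46.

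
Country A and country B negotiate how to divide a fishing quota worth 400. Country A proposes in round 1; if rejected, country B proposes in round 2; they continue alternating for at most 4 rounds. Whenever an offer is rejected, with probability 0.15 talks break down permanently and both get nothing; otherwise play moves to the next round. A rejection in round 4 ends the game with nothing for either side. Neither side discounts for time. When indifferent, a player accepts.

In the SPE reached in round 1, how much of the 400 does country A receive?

Round 4 (country B proposes): rejection yields 0 for country A; country B offers 0 and keeps 400.
Round 3 (country A proposes): rejecting gives country B an expected 0.85 × 400 = 340; country A offers that and keeps 60.
Round 2 (country B proposes): rejecting gives country A an expected 0.85 × 60 = 51; country B offers that and keeps 349.
Round 1 (country A proposes): rejecting gives country B an expected 0.85 × 349 = 296.65. Country A offers 296.65 and keeps 400 − 296.65 = 103.35.

103.35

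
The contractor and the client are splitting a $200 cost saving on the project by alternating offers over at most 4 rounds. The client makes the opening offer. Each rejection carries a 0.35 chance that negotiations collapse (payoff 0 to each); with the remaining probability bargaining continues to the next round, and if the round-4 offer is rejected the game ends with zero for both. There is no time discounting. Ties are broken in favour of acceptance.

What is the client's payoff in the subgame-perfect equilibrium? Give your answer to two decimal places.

Round 4 (the contractor proposes): the client will accept anything ≥ 0, so the contractor offers 0 and keeps 200.
Round 3 (the client proposes): rejecting gives the contractor an expected 0.65 × 200 = 130. The client offers 130 and keeps 200 − 130 = 70.
Round 2 (the contractor proposes): rejecting gives the client an expected 0.65 × 70 = 45.5. The contractor offers 45.5 and keeps 200 − 45.5 = 154.5.
Round 1 (the client proposes): rejecting gives the contractor an expected 0.65 × 154.5 = 100.425; the client offers that and keeps 99.575.

99.58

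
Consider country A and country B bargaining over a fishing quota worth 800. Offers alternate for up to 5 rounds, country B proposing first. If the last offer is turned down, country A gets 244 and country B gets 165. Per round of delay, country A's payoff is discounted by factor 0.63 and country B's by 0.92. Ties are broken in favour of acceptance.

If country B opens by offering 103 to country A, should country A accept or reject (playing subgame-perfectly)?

Round 5 (country B proposes): country A gets 244 if talks fail, so country B offers 244 and keeps 556.
Round 4 (country A proposes): country B can get 556 next round, worth 0.92 × 556 = 511.52 now; country A offers that and keeps 288.48.
Round 3 (country B proposes): country A can get 288.48 next round, worth 0.63 × 288.48 = 181.7424 now; country B offers that and keeps 618.2576.
Round 2 (country A proposes): country B can get 618.2576 next round, worth 0.92 × 618.2576 = 568.796992 now. Country A offers 568.796992 and keeps 800 − 568.796992 = 231.203008.
So by rejecting in round 1, country A gets 231.203008 next round, worth 0.63 × 231.203008 = 145.65789504 now.
Offer 103 < 145.65789504, so country A rejects.

Reject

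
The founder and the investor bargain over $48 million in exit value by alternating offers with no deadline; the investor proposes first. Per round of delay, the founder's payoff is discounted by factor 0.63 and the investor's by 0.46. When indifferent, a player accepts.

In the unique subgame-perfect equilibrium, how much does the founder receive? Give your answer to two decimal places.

When the investor proposes, the founder accepts any offer worth at least 0.63 times what the founder would get by proposing next round; and vice versa.
This gives x = 48 − 0.63y and y = 48 − 0.46x, where x and y are each side's share when it proposes.
Hence (1 − 0.63·0.46)x = 48(1 − 0.63), i.e. 0.7102·x = 17.76.
x ≈ 25.0070; the founder's share is 48 − x ≈ 22.9930.

22.99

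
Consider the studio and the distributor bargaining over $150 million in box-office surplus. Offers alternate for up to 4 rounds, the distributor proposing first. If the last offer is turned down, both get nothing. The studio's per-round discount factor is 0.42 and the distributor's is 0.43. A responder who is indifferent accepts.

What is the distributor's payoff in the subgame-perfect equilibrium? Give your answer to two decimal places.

102.71

Round 4 (the studio proposes): rejection yields 0 for the distributor; the studio offers 0 and keeps 150.
Round 3 (the distributor proposes): the studio can get 150 next round, worth 0.42 × 150 = 63 now; the distributor offers that and keeps 87.
Round 2 (the studio proposes): the distributor can get 87 next round, worth 0.43 × 87 = 37.41 now; the studio offers that and keeps 112.59.
Round 1 (the distributor proposes): the studio can get 112.59 next round, worth 0.42 × 112.59 = 47.2878 now. The distributor offers 47.2878 and keeps 150 − 47.2878 = 102.7122.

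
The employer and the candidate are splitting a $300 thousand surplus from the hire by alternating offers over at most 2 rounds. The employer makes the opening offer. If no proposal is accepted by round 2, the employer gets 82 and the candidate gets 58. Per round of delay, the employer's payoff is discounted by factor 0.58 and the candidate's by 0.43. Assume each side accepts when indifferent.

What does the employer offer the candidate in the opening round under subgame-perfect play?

Round 2 (the candidate proposes): the employer gets 82 if talks fail, so the candidate offers 82 and keeps 218.
Round 1 (the employer proposes): the candidate can get 218 next round, worth 0.43 × 218 = 93.74 now, so the employer offers 93.74, keeping 206.26.

93.74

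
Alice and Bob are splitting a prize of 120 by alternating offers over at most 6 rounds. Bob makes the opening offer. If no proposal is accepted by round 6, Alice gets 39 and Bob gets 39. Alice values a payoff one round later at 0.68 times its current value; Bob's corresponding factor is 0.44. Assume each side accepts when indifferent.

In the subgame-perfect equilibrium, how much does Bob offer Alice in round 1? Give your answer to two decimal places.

64.30

By backward induction:
Round 6 (Alice proposes): Bob gets 39 if talks fail, so Alice offers 39 and keeps 81.
Round 5 (Bob proposes): Alice can get 81 next round, worth 0.68 × 81 = 55.08 now, so Bob offers 55.08, keeping 64.92.
Round 4 (Alice proposes): Bob can get 64.92 next round, worth 0.44 × 64.92 = 28.5648 now. Alice offers 28.5648 and keeps 120 − 28.5648 = 91.4352.
Round 3 (Bob proposes): Alice can get 91.4352 next round, worth 0.68 × 91.4352 = 62.175936 now. Bob offers 62.175936 and keeps 120 − 62.175936 = 57.824064.
Round 2 (Alice proposes): Bob can get 57.824064 next round, worth 0.44 × 57.824064 = 25.44258816 now, so Alice offers 25.44258816, keeping 94.55741184.
Round 1 (Bob proposes): Alice can get 94.55741184 next round, worth 0.68 × 94.55741184 = 64.2990400512 now, so Bob offers 64.2990400512, keeping 55.7009599488.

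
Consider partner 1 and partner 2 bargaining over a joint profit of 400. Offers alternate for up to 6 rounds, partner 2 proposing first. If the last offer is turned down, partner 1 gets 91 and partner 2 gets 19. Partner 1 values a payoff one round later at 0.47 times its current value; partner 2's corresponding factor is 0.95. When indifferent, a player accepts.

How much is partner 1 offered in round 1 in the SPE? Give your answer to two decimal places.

49.30

Round 6 (partner 1 proposes): partner 2 gets 19 if talks fail, so partner 1 offers 19 and keeps 381.
Round 5 (partner 2 proposes): partner 1 can get 381 next round, worth 0.47 × 381 = 179.07 now. Partner 2 offers 179.07 and keeps 400 − 179.07 = 220.93.
Round 4 (partner 1 proposes): partner 2 can get 220.93 next round, worth 0.95 × 220.93 = 209.8835 now. Partner 1 offers 209.8835 and keeps 400 − 209.8835 = 190.1165.
Round 3 (partner 2 proposes): partner 1 can get 190.1165 next round, worth 0.47 × 190.1165 = 89.354755 now; partner 2 offers that and keeps 310.645245.
Round 2 (partner 1 proposes): partner 2 can get 310.645245 next round, worth 0.95 × 310.645245 = 295.11298275 now, so partner 1 offers 295.11298275, keeping 104.88701725.
Round 1 (partner 2 proposes): partner 1 can get 104.88701725 next round, worth 0.47 × 104.88701725 = 49.2968981075 now, so partner 2 offers 49.2968981075, keeping 350.7031018925.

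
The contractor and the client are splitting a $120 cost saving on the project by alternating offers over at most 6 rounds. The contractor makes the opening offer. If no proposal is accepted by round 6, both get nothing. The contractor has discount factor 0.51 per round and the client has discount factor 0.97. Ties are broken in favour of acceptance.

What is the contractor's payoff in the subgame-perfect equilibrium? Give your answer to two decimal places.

Round 6 (the client proposes): the contractor will accept anything ≥ 0, so the client offers 0 and keeps 120.
Round 5 (the contractor proposes): the client can get 120 next round, worth 0.97 × 120 = 116.4 now; the contractor offers that and keeps 3.6.
Round 4 (the client proposes): the contractor can get 3.6 next round, worth 0.51 × 3.6 = 1.836 now; the client offers that and keeps 118.164.
Round 3 (the contractor proposes): the client can get 118.164 next round, worth 0.97 × 118.164 = 114.61908 now; the contractor offers that and keeps 5.38092.
Round 2 (the client proposes): the contractor can get 5.38092 next round, worth 0.51 × 5.38092 = 2.7442692 now. The client offers 2.7442692 and keeps 120 − 2.7442692 = 117.2557308.
Round 1 (the contractor proposes): the client can get 117.2557308 next round, worth 0.97 × 117.2557308 = 113.738058876 now; the contractor offers that and keeps 6.261941124.

6.26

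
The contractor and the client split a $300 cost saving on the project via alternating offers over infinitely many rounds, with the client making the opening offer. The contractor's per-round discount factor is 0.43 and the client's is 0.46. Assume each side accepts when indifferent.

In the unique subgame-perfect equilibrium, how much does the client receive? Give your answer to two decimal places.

213.16

When the client proposes, the contractor accepts any offer worth at least 0.43 times what the contractor would get by proposing next round; and vice versa.
This gives x = 300 − 0.43y and y = 300 − 0.46x, where x and y are each side's share when it proposes.
Hence (1 − 0.43·0.46)x = 300(1 − 0.43), i.e. 0.8022·x = 171.
x ≈ 213.1638; the contractor's share is 300 − x ≈ 86.8362.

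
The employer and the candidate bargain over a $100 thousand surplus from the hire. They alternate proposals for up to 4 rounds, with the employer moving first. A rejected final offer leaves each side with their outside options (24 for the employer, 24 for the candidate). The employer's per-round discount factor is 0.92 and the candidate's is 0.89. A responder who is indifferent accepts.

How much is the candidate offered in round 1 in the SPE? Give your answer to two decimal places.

62.50

Solve by backward induction from round 4.
Round 4 (the candidate proposes): the employer gets 24 if talks fail, so the candidate offers 24 and keeps 76.
Round 3 (the employer proposes): the candidate can get 76 next round, worth 0.89 × 76 = 67.64 now, so the employer offers 67.64, keeping 32.36.
Round 2 (the candidate proposes): the employer can get 32.36 next round, worth 0.92 × 32.36 = 29.7712 now; the candidate offers that and keeps 70.2288.
Round 1 (the employer proposes): the candidate can get 70.2288 next round, worth 0.89 × 70.2288 = 62.503632 now; the employer offers that and keeps 37.496368.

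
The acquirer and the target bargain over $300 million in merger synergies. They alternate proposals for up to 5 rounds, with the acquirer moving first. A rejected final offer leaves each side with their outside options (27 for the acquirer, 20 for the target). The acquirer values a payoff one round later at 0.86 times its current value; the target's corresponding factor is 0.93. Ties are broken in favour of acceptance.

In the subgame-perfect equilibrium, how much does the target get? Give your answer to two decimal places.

Work backward from the last round.
Round 5 (the acquirer proposes): the target gets 20 if talks fail, so the acquirer offers 20 and keeps 280.
Round 4 (the target proposes): the acquirer can get 280 next round, worth 0.86 × 280 = 240.8 now; the target offers that and keeps 59.2.
Round 3 (the acquirer proposes): the target can get 59.2 next round, worth 0.93 × 59.2 = 55.056 now; the acquirer offers that and keeps 244.944.
Round 2 (the target proposes): the acquirer can get 244.944 next round, worth 0.86 × 244.944 = 210.65184 now, so the target offers 210.65184, keeping 89.34816.
Round 1 (the acquirer proposes): the target can get 89.34816 next round, worth 0.93 × 89.34816 = 83.0937888 now, so the acquirer offers 83.0937888, keeping 216.9062112.

83.09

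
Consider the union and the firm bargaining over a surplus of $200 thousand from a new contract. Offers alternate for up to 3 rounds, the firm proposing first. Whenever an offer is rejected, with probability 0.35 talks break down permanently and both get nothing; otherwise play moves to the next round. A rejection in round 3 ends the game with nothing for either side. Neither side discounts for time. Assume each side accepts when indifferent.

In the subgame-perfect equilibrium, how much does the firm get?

154.5

Round 3 (the firm proposes): the union will accept anything ≥ 0, so the firm offers 0 and keeps 200.
Round 2 (the union proposes): rejecting gives the firm an expected 0.65 × 200 = 130. The union offers 130 and keeps 200 − 130 = 70.
Round 1 (the firm proposes): rejecting gives the union an expected 0.65 × 70 = 45.5. The firm offers 45.5 and keeps 200 − 45.5 = 154.5.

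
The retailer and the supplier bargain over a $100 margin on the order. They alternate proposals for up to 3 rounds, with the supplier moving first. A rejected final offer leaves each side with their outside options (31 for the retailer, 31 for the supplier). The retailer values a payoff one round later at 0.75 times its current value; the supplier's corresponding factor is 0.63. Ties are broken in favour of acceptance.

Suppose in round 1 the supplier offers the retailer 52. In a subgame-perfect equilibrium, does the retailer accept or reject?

Accept

Work out the retailer's continuation value if the offer is rejected.
Round 3 (the supplier proposes): the retailer gets 31 if talks fail, so the supplier offers 31 and keeps 69.
Round 2 (the retailer proposes): the supplier can get 69 next round, worth 0.63 × 69 = 43.47 now; the retailer offers that and keeps 56.53.
So by rejecting in round 1, the retailer gets 56.53 next round, worth 0.75 × 56.53 = 42.3975 now.
Offer 52 ≥ 42.3975, so the retailer accepts.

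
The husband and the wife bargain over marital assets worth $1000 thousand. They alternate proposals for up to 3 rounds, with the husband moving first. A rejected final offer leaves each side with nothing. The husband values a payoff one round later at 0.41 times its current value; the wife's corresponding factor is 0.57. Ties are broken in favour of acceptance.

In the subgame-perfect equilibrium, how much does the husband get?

Round 3 (the husband proposes): rejection yields 0 for the wife; the husband offers 0 and keeps 1000.
Round 2 (the wife proposes): the husband can get 1000 next round, worth 0.41 × 1000 = 410 now; the wife offers that and keeps 590.
Round 1 (the husband proposes): the wife can get 590 next round, worth 0.57 × 590 = 336.3 now; the husband offers that and keeps 663.7.

663.7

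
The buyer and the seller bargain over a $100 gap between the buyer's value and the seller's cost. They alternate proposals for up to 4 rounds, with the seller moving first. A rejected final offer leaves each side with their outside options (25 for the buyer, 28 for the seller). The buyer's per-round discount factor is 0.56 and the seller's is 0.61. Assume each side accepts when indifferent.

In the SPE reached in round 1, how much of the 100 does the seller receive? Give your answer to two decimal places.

64.39

Solve by backward induction from round 4.
Round 4 (the buyer proposes): the seller gets 28 if talks fail, so the buyer offers 28 and keeps 72.
Round 3 (the seller proposes): the buyer can get 72 next round, worth 0.56 × 72 = 40.32 now, so the seller offers 40.32, keeping 59.68.
Round 2 (the buyer proposes): the seller can get 59.68 next round, worth 0.61 × 59.68 = 36.4048 now, so the buyer offers 36.4048, keeping 63.5952.
Round 1 (the seller proposes): the buyer can get 63.5952 next round, worth 0.56 × 63.5952 = 35.613312 now, so the seller offers 35.613312, keeping 64.386688.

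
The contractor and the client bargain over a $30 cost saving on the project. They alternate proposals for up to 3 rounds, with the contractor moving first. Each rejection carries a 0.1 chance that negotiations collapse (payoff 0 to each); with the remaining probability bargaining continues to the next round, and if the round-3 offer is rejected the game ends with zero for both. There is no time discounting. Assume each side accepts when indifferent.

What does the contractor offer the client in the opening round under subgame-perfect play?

2.7

Round 3 (the contractor proposes): the client will accept anything ≥ 0, so the contractor offers 0 and keeps 30.
Round 2 (the client proposes): rejecting gives the contractor an expected 0.9 × 30 = 27, so the client offers 27, keeping 3.
Round 1 (the contractor proposes): rejecting gives the client an expected 0.9 × 3 = 2.7, so the contractor offers 2.7, keeping 27.3.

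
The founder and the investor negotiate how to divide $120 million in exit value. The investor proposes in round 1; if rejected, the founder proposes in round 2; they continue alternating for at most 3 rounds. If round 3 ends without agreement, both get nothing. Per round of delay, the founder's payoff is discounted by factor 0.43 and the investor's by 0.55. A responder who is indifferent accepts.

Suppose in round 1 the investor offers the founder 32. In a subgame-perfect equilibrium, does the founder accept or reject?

Accept

Work out the founder's continuation value if the offer is rejected.
Round 3 (the investor proposes): rejection yields 0 for the founder; the investor offers 0 and keeps 120.
Round 2 (the founder proposes): the investor can get 120 next round, worth 0.55 × 120 = 66 now; the founder offers that and keeps 54.
So by rejecting in round 1, the founder gets 54 next round, worth 0.43 × 54 = 23.22 now.
Offer 32 ≥ 23.22, so the founder accepts.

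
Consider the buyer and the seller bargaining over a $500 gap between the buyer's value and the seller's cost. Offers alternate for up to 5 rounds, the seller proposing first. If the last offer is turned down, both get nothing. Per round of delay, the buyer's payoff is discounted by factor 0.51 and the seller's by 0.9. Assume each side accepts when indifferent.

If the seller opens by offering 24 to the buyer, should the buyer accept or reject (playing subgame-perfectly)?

Round 5 (the seller proposes): the buyer will accept anything ≥ 0, so the seller offers 0 and keeps 500.
Round 4 (the buyer proposes): the seller can get 500 next round, worth 0.9 × 500 = 450 now. The buyer offers 450 and keeps 500 − 450 = 50.
Round 3 (the seller proposes): the buyer can get 50 next round, worth 0.51 × 50 = 25.5 now. The seller offers 25.5 and keeps 500 − 25.5 = 474.5.
Round 2 (the buyer proposes): the seller can get 474.5 next round, worth 0.9 × 474.5 = 427.05 now, so the buyer offers 427.05, keeping 72.95.
So by rejecting in round 1, the buyer gets 72.95 next round, worth 0.51 × 72.95 = 37.2045 now.
Offer 24 < 37.2045, so the buyer rejects.

Reject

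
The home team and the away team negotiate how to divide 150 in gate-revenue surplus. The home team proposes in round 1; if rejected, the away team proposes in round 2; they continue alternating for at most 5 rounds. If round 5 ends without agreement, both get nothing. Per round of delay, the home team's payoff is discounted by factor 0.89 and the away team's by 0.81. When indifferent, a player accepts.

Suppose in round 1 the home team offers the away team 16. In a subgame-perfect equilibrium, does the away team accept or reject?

Round 5 (the home team proposes): rejection yields 0 for the away team; the home team offers 0 and keeps 150.
Round 4 (the away team proposes): the home team can get 150 next round, worth 0.89 × 150 = 133.5 now. The away team offers 133.5 and keeps 150 − 133.5 = 16.5.
Round 3 (the home team proposes): the away team can get 16.5 next round, worth 0.81 × 16.5 = 13.365 now, so the home team offers 13.365, keeping 136.635.
Round 2 (the away team proposes): the home team can get 136.635 next round, worth 0.89 × 136.635 = 121.60515 now. The away team offers 121.60515 and keeps 150 − 121.60515 = 28.39485.
So by rejecting in round 1, the away team gets 28.39485 next round, worth 0.81 × 28.39485 = 22.9998285 now.
Offer 16 < 22.9998285, so the away team rejects.

Reject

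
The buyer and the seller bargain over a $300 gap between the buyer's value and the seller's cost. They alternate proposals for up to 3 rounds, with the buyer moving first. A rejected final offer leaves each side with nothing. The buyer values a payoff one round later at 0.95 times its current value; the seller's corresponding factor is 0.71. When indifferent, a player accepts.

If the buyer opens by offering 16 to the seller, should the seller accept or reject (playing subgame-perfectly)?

Accept

Work out the seller's continuation value if the offer is rejected.
Round 3 (the buyer proposes): rejection yields 0 for the seller; the buyer offers 0 and keeps 300.
Round 2 (the seller proposes): the buyer can get 300 next round, worth 0.95 × 300 = 285 now, so the seller offers 285, keeping 15.
So by rejecting in round 1, the seller gets 15 next round, worth 0.71 × 15 = 10.65 now.
Offer 16 ≥ 10.65, so the seller accepts.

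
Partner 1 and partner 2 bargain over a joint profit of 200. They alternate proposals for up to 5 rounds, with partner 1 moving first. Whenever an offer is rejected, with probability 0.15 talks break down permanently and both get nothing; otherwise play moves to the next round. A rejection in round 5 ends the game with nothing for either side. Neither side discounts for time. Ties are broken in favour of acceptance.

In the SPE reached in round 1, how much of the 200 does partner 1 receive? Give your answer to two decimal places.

By backward induction:
Round 5 (partner 1 proposes): rejection yields 0 for partner 2; partner 1 offers 0 and keeps 200.
Round 4 (partner 2 proposes): rejecting gives partner 1 an expected 0.85 × 200 = 170, so partner 2 offers 170, keeping 30.
Round 3 (partner 1 proposes): rejecting gives partner 2 an expected 0.85 × 30 = 25.5; partner 1 offers that and keeps 174.5.
Round 2 (partner 2 proposes): rejecting gives partner 1 an expected 0.85 × 174.5 = 148.325. Partner 2 offers 148.325 and keeps 200 − 148.325 = 51.675.
Round 1 (partner 1 proposes): rejecting gives partner 2 an expected 0.85 × 51.675 = 43.92375; partner 1 offers that and keeps 156.07625.

156.08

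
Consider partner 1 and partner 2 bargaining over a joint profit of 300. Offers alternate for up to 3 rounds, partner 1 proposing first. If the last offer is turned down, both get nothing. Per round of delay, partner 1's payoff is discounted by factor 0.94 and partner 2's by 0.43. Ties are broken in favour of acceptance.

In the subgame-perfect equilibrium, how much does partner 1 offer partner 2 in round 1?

Round 3 (partner 1 proposes): partner 2 will accept anything ≥ 0, so partner 1 offers 0 and keeps 300.
Round 2 (partner 2 proposes): partner 1 can get 300 next round, worth 0.94 × 300 = 282 now; partner 2 offers that and keeps 18.
Round 1 (partner 1 proposes): partner 2 can get 18 next round, worth 0.43 × 18 = 7.74 now; partner 1 offers that and keeps 292.26.

7.74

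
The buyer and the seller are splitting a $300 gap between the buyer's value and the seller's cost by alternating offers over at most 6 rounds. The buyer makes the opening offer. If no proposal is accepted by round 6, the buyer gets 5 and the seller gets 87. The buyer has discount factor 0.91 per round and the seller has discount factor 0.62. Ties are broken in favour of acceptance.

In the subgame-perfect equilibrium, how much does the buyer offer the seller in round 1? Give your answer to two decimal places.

84.41

Round 6 (the seller proposes): the buyer gets 5 if talks fail, so the seller offers 5 and keeps 295.
Round 5 (the buyer proposes): the seller can get 295 next round, worth 0.62 × 295 = 182.9 now, so the buyer offers 182.9, keeping 117.1.
Round 4 (the seller proposes): the buyer can get 117.1 next round, worth 0.91 × 117.1 = 106.561 now. The seller offers 106.561 and keeps 300 − 106.561 = 193.439.
Round 3 (the buyer proposes): the seller can get 193.439 next round, worth 0.62 × 193.439 = 119.93218 now; the buyer offers that and keeps 180.06782.
Round 2 (the seller proposes): the buyer can get 180.06782 next round, worth 0.91 × 180.06782 = 163.8617162 now; the seller offers that and keeps 136.1382838.
Round 1 (the buyer proposes): the seller can get 136.1382838 next round, worth 0.62 × 136.1382838 = 84.405735956 now. The buyer offers 84.405735956 and keeps 300 − 84.405735956 = 215.594264044.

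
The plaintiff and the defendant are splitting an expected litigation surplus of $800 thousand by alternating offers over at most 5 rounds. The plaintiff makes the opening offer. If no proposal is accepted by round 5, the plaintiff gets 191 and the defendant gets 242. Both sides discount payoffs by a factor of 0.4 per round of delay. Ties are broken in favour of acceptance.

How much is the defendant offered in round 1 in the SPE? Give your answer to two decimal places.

228.92

Round 5 (the plaintiff proposes): the defendant gets 242 if talks fail, so the plaintiff offers 242 and keeps 558.
Round 4 (the defendant proposes): the plaintiff can get 558 next round, worth 0.4 × 558 = 223.2 now, so the defendant offers 223.2, keeping 576.8.
Round 3 (the plaintiff proposes): the defendant can get 576.8 next round, worth 0.4 × 576.8 = 230.72 now, so the plaintiff offers 230.72, keeping 569.28.
Round 2 (the defendant proposes): the plaintiff can get 569.28 next round, worth 0.4 × 569.28 = 227.712 now; the defendant offers that and keeps 572.288.
Round 1 (the plaintiff proposes): the defendant can get 572.288 next round, worth 0.4 × 572.288 = 228.9152 now. The plaintiff offers 228.9152 and keeps 800 − 228.9152 = 571.0848.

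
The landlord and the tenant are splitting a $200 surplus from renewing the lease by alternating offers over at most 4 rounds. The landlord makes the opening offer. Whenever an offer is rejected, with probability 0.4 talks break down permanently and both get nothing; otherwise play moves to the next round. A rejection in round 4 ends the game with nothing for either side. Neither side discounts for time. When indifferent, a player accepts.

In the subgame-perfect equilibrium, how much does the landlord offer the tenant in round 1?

Round 4 (the tenant proposes): the landlord will accept anything ≥ 0, so the tenant offers 0 and keeps 200.
Round 3 (the landlord proposes): rejecting gives the tenant an expected 0.6 × 200 = 120; the landlord offers that and keeps 80.
Round 2 (the tenant proposes): rejecting gives the landlord an expected 0.6 × 80 = 48. The tenant offers 48 and keeps 200 − 48 = 152.
Round 1 (the landlord proposes): rejecting gives the tenant an expected 0.6 × 152 = 91.2. The landlord offers 91.2 and keeps 200 − 91.2 = 108.8.

91.2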